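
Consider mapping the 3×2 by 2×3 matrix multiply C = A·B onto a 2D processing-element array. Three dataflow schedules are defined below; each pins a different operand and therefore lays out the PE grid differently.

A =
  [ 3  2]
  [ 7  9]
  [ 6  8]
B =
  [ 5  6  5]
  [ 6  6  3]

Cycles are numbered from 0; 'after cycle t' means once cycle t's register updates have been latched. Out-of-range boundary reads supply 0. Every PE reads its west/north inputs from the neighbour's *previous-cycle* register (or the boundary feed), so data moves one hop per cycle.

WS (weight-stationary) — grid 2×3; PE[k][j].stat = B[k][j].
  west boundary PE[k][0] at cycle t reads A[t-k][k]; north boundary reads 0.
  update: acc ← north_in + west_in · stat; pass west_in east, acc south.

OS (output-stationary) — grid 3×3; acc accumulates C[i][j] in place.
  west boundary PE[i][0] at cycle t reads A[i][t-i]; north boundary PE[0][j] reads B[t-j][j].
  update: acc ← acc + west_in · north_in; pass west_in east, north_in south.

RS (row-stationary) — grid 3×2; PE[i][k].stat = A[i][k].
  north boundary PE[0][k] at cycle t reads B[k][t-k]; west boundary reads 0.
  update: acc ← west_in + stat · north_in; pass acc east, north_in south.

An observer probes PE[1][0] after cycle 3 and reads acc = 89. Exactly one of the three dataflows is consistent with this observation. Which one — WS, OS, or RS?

dataflow = OS

WS [2×3] PE[1][0] across cycles:
  step 0 · PE1,0: acc=0; fwd→0 fwd↓0
  step 1 · PE1,0: acc=27; fwd→2 fwd↓27
  step 2 · PE1,0: acc=89; fwd→9 fwd↓89
  step 3 · PE1,0: acc=78; fwd→8 fwd↓78
OS [3×3] PE[1][0] across cycles:
  step 0 · PE1,0: acc=0; fwd→0 fwd↓0
  step 1 · PE1,0: acc=35; fwd→7 fwd↓5
  step 2 · PE1,0: acc=89; fwd→9 fwd↓6
  step 3 · PE1,0: acc=89; fwd→0 fwd↓0
RS [3×2] PE[1][0] across cycles:
  step 0 · PE1,0: acc=0; fwd→0 fwd↓0
  step 1 · PE1,0: acc=35; fwd→35 fwd↓5
  step 2 · PE1,0: acc=42; fwd→42 fwd↓6
  step 3 · PE1,0: acc=35; fwd→35 fwd↓5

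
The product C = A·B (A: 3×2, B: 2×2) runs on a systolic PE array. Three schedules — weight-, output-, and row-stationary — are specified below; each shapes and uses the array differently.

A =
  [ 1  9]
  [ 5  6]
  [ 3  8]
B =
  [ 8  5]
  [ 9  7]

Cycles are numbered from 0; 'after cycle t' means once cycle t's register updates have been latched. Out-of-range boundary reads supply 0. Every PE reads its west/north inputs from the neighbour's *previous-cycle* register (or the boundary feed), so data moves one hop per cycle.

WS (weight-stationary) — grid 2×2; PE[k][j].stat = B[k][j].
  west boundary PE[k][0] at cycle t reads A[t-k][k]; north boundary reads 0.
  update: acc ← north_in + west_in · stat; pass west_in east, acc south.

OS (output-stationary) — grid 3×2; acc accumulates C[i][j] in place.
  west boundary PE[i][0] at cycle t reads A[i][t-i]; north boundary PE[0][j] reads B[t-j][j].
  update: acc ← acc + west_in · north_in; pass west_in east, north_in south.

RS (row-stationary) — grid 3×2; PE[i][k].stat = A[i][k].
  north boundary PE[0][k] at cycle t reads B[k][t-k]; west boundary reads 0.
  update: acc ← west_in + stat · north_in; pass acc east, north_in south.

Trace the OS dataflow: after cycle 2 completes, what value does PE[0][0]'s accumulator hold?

OS 3×2: PE[0][0] cycle-by-cycle (with neighbour feeds):
  [0] (0,0) acc=8 (h:1 v:8)
  [1] (0,0) acc=89 (h:9 v:9)
  [2] (0,0) acc=89 (h:0 v:0)

PE[0][0].acc = 89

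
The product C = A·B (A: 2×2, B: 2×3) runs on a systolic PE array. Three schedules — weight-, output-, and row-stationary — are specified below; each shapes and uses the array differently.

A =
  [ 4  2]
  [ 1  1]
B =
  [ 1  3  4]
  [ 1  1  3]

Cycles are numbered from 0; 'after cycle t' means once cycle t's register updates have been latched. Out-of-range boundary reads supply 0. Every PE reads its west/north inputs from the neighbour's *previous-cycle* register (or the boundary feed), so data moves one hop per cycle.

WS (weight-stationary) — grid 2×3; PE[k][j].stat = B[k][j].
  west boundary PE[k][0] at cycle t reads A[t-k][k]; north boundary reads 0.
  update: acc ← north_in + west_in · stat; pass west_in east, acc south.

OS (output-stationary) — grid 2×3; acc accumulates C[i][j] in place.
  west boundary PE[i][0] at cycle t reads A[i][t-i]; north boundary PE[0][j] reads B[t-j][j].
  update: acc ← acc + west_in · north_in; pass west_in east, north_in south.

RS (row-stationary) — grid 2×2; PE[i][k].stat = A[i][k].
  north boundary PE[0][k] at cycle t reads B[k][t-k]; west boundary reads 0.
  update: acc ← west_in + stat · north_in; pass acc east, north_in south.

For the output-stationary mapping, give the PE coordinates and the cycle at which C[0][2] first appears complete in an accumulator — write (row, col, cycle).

OS — PE[0][2] is where C[0][2] collects:
  step 0 · PE0,2: acc=0; fwd→0 fwd↓0
  step 1 · PE0,2: acc=0; fwd→0 fwd↓0
  step 2 · PE0,2: acc=16; fwd→4 fwd↓4
  step 3 · PE0,2: acc=22; fwd→2 fwd↓3

(row, col, cycle) = (0, 2, 3)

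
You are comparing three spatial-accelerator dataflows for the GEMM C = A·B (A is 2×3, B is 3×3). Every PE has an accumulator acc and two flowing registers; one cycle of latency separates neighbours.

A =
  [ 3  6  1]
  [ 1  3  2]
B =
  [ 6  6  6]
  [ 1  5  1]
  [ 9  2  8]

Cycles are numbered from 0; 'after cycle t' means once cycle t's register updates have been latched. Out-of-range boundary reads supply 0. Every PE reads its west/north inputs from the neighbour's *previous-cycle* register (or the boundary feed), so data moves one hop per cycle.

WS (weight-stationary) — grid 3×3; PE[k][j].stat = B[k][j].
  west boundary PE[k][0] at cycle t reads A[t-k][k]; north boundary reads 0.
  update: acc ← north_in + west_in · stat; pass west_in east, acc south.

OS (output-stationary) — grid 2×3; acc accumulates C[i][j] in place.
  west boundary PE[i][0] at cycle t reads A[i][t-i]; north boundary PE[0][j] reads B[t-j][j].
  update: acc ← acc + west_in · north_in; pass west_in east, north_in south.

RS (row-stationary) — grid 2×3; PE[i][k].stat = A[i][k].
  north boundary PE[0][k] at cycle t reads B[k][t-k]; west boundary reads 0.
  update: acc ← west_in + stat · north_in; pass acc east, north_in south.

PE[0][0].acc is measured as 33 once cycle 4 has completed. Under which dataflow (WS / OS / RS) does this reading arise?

dataflow = OS

— WS: 3×3; PE[0][0] trace:
  t=0 PE[0][0]: acc=18 h=3 v=18
  t=1 PE[0][0]: acc=6 h=1 v=6
  t=2 PE[0][0]: acc=0 h=0 v=0
  t=3 PE[0][0]: acc=0 h=0 v=0
  t=4 PE[0][0]: acc=0 h=0 v=0
— OS: 2×3; PE[0][0] trace:
  t=0 PE[0][0]: acc=18 h=3 v=6
  t=1 PE[0][0]: acc=24 h=6 v=1
  t=2 PE[0][0]: acc=33 h=1 v=9
  t=3 PE[0][0]: acc=33 h=0 v=0
  t=4 PE[0][0]: acc=33 h=0 v=0
— RS: 2×3; PE[0][0] trace:
  t=0 PE[0][0]: acc=18 h=18 v=6
  t=1 PE[0][0]: acc=18 h=18 v=6
  t=2 PE[0][0]: acc=18 h=18 v=6
  t=3 PE[0][0]: acc=0 h=0 v=0
  t=4 PE[0][0]: acc=0 h=0 v=0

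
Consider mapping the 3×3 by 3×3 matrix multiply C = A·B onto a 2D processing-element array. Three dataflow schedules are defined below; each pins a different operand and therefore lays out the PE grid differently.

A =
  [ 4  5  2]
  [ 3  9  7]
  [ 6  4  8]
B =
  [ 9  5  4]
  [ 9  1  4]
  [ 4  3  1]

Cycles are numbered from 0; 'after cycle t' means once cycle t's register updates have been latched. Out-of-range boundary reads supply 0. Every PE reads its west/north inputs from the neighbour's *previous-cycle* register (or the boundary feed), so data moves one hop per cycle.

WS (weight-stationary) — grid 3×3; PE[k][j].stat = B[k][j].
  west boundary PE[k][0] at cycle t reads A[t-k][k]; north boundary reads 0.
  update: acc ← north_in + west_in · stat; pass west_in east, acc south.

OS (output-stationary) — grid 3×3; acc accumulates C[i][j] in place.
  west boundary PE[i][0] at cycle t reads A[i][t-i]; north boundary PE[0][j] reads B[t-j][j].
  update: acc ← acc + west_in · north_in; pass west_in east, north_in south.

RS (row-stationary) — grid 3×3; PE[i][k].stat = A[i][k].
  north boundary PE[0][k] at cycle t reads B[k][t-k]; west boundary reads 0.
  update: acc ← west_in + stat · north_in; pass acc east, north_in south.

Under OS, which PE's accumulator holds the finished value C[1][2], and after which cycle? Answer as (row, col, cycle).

OS — PE[1][2] is where C[1][2] collects:
  @0  [1,2]  acc 0  |  →0  ↓0
  @1  [1,2]  acc 0  |  →0  ↓0
  @2  [1,2]  acc 0  |  →0  ↓0
  @3  [1,2]  acc 12  |  →3  ↓4
  @4  [1,2]  acc 48  |  →9  ↓4
  @5  [1,2]  acc 55  |  →7  ↓1

(row, col, cycle) = (1, 2, 5)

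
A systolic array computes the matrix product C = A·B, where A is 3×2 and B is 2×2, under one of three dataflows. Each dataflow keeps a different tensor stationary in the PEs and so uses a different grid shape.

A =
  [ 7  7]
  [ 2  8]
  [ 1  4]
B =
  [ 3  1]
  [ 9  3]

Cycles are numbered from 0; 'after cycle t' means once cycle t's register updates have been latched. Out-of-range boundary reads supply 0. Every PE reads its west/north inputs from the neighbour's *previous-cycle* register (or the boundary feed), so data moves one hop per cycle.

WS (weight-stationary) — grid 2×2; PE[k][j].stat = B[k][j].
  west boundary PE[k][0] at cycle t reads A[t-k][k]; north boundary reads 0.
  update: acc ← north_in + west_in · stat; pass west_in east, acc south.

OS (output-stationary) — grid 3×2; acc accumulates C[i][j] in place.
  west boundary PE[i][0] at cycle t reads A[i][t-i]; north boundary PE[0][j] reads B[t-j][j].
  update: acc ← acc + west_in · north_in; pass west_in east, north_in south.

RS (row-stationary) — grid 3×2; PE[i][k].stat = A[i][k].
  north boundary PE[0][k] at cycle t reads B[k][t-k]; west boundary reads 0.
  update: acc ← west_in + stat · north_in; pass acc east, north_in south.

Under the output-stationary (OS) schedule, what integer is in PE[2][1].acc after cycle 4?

PE[2][1].acc = 13

OS on a 3×2 grid — tracing PE[2][1] and its feeders:
  c0 r1c1: 0 / 0 / 0
  c0 r2c0: 0 / 0 / 0
  c0 r2c1: 0 / 0 / 0
  c1 r1c1: 0 / 0 / 0
  c1 r2c0: 0 / 0 / 0
  c1 r2c1: 0 / 0 / 0
  c2 r1c1: 2 / 2 / 1
  c2 r2c0: 3 / 1 / 3
  c2 r2c1: 0 / 0 / 0
  c3 r1c1: 26 / 8 / 3
  c3 r2c0: 39 / 4 / 9
  c3 r2c1: 1 / 1 / 1
  c4 r1c1: 26 / 0 / 0
  c4 r2c0: 39 / 0 / 0
  c4 r2c1: 13 / 4 / 3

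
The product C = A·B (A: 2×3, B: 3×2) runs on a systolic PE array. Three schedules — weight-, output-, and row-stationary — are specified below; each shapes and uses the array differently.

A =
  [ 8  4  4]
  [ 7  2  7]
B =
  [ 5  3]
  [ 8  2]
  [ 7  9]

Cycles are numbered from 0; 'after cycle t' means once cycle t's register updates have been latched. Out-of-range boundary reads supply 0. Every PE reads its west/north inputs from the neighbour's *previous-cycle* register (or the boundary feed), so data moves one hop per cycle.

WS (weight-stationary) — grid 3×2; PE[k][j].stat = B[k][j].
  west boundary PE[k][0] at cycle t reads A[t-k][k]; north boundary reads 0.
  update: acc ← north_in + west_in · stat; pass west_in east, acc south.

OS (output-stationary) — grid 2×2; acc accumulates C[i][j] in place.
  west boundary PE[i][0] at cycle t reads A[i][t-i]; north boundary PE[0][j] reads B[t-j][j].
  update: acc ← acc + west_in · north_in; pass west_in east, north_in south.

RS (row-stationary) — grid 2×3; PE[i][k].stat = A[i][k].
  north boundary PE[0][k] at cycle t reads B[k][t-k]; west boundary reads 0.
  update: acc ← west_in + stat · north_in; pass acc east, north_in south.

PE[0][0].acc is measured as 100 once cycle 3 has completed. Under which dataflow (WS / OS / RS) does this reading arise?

WS [3×2] PE[0][0] across cycles:
  cycle 0: PE[0][0] → acc 40, east 8, south 40
  cycle 1: PE[0][0] → acc 35, east 7, south 35
  cycle 2: PE[0][0] → acc 0, east 0, south 0
  cycle 3: PE[0][0] → acc 0, east 0, south 0
OS [2×2] PE[0][0] across cycles:
  cycle 0: PE[0][0] → acc 40, east 8, south 5
  cycle 1: PE[0][0] → acc 72, east 4, south 8
  cycle 2: PE[0][0] → acc 100, east 4, south 7
  cycle 3: PE[0][0] → acc 100, east 0, south 0
RS [2×3] PE[0][0] across cycles:
  cycle 0: PE[0][0] → acc 40, east 40, south 5
  cycle 1: PE[0][0] → acc 24, east 24, south 3
  cycle 2: PE[0][0] → acc 0, east 0, south 0
  cycle 3: PE[0][0] → acc 0, east 0, south 0

dataflow = OS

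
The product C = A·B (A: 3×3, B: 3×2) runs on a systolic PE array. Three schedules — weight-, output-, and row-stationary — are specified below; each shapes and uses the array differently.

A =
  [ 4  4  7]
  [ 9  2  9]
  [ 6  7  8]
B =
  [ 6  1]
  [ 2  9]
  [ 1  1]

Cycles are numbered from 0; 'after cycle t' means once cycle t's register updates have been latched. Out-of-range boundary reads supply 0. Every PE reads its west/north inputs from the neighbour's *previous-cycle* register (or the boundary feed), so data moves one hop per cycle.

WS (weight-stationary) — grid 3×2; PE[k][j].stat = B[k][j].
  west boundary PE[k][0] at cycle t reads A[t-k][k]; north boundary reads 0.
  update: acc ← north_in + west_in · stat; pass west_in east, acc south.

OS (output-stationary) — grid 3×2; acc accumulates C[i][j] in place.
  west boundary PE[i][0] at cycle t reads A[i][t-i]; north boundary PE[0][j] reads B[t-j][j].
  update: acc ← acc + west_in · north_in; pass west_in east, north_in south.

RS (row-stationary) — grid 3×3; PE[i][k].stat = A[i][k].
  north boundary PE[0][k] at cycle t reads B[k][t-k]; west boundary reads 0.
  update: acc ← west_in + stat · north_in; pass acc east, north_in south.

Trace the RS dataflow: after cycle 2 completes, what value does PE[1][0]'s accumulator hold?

PE[1][0].acc = 9

Tracing RS — 3×3 array, target PE[1][0]:
  0: (0,0).acc=24  regs=<24,6>
  0: (1,0).acc=0  regs=<0,0>
  1: (0,0).acc=4  regs=<4,1>
  1: (1,0).acc=54  regs=<54,6>
  2: (0,0).acc=0  regs=<0,0>
  2: (1,0).acc=9  regs=<9,1>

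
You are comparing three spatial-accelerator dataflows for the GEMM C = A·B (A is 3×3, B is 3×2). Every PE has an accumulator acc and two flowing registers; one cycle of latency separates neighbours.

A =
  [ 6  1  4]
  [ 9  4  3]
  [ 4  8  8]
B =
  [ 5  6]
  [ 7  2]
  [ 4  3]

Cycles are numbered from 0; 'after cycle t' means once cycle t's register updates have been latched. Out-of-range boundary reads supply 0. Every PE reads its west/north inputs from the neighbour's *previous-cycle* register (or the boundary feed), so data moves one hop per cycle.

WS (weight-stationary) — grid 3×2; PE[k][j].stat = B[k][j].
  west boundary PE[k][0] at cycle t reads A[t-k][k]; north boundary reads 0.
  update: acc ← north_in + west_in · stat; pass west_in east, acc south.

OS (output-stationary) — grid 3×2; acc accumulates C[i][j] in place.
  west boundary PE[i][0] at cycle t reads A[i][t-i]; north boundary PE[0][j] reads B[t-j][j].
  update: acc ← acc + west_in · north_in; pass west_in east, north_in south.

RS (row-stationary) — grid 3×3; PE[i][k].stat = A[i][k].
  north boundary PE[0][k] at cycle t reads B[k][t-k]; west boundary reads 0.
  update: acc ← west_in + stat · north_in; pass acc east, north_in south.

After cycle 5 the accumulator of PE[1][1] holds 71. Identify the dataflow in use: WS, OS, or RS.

dataflow = OS

WS (3×2 grid), PE[1][1]:
  c0 r1c1: 0 / 0 / 0
  c1 r1c1: 0 / 0 / 0
  c2 r1c1: 38 / 1 / 38
  c3 r1c1: 62 / 4 / 62
  c4 r1c1: 40 / 8 / 40
  c5 r1c1: 0 / 0 / 0
OS (3×2 grid), PE[1][1]:
  c0 r1c1: 0 / 0 / 0
  c1 r1c1: 0 / 0 / 0
  c2 r1c1: 54 / 9 / 6
  c3 r1c1: 62 / 4 / 2
  c4 r1c1: 71 / 3 / 3
  c5 r1c1: 71 / 0 / 0
RS (3×3 grid), PE[1][1]:
  c0 r1c1: 0 / 0 / 0
  c1 r1c1: 0 / 0 / 0
  c2 r1c1: 73 / 73 / 7
  c3 r1c1: 62 / 62 / 2
  c4 r1c1: 0 / 0 / 0
  c5 r1c1: 0 / 0 / 0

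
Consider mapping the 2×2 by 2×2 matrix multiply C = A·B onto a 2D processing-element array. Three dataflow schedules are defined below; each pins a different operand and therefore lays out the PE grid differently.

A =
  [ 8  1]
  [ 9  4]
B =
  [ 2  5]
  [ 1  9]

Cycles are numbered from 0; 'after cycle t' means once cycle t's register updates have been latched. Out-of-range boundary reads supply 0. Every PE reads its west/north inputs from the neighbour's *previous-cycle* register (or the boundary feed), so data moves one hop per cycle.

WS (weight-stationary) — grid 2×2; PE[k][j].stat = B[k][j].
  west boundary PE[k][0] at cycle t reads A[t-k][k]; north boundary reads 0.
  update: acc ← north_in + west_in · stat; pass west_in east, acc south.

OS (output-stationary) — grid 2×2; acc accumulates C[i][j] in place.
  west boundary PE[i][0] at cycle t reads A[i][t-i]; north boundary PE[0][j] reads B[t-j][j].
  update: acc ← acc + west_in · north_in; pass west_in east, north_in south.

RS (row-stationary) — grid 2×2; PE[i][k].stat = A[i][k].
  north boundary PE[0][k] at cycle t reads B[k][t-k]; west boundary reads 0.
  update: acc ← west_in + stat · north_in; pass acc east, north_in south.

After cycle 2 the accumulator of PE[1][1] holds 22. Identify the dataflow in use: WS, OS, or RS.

dataflow = RS

WS (2×2 grid), PE[1][1]:
  t=0 PE[1][1]: acc=0 h=0 v=0
  t=1 PE[1][1]: acc=0 h=0 v=0
  t=2 PE[1][1]: acc=49 h=1 v=49
OS (2×2 grid), PE[1][1]:
  t=0 PE[1][1]: acc=0 h=0 v=0
  t=1 PE[1][1]: acc=0 h=0 v=0
  t=2 PE[1][1]: acc=45 h=9 v=5
RS (2×2 grid), PE[1][1]:
  t=0 PE[1][1]: acc=0 h=0 v=0
  t=1 PE[1][1]: acc=0 h=0 v=0
  t=2 PE[1][1]: acc=22 h=22 v=1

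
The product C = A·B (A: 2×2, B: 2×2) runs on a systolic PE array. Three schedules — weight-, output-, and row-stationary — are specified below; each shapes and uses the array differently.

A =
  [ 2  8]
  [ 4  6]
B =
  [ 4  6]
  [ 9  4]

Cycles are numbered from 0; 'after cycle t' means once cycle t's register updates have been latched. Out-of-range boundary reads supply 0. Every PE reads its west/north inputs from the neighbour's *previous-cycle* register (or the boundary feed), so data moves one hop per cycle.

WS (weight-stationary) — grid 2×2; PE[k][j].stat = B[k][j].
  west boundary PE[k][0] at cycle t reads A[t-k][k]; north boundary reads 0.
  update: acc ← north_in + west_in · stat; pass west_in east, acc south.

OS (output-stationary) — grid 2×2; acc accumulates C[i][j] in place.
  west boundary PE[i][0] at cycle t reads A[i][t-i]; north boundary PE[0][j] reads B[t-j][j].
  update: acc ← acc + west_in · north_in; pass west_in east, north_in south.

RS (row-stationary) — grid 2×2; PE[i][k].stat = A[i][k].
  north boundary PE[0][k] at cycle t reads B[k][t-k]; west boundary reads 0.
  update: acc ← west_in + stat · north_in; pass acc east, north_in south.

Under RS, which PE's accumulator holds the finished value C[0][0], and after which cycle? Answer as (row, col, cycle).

(row, col, cycle) = (0, 1, 1)

RS — PE[0][1] is where C[0][0] collects:
  after 0 — PE[0][1] acc=0, pass-E 0, pass-S 0
  after 1 — PE[0][1] acc=80, pass-E 80, pass-S 9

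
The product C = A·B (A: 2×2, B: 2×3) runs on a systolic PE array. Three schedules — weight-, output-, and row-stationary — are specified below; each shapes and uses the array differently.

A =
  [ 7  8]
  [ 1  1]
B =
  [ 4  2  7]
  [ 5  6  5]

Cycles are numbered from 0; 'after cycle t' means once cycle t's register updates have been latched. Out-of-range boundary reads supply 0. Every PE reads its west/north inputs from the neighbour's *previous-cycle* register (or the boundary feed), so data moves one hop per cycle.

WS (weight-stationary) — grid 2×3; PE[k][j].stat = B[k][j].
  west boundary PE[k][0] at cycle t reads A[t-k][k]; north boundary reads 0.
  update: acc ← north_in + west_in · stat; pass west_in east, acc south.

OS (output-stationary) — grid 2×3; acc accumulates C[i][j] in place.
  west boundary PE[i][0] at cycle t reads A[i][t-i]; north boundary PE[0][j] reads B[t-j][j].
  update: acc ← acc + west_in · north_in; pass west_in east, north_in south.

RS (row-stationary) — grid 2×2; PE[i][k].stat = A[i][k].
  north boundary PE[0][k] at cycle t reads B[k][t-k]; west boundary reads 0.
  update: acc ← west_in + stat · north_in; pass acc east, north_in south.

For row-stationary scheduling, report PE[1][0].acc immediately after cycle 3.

RS on a 2×2 grid — tracing PE[1][0] and its feeders:
  after 0 — PE[0][0] acc=28, pass-E 28, pass-S 4
  after 0 — PE[1][0] acc=0, pass-E 0, pass-S 0
  after 1 — PE[0][0] acc=14, pass-E 14, pass-S 2
  after 1 — PE[1][0] acc=4, pass-E 4, pass-S 4
  after 2 — PE[0][0] acc=49, pass-E 49, pass-S 7
  after 2 — PE[1][0] acc=2, pass-E 2, pass-S 2
  after 3 — PE[0][0] acc=0, pass-E 0, pass-S 0
  after 3 — PE[1][0] acc=7, pass-E 7, pass-S 7

PE[1][0].acc = 7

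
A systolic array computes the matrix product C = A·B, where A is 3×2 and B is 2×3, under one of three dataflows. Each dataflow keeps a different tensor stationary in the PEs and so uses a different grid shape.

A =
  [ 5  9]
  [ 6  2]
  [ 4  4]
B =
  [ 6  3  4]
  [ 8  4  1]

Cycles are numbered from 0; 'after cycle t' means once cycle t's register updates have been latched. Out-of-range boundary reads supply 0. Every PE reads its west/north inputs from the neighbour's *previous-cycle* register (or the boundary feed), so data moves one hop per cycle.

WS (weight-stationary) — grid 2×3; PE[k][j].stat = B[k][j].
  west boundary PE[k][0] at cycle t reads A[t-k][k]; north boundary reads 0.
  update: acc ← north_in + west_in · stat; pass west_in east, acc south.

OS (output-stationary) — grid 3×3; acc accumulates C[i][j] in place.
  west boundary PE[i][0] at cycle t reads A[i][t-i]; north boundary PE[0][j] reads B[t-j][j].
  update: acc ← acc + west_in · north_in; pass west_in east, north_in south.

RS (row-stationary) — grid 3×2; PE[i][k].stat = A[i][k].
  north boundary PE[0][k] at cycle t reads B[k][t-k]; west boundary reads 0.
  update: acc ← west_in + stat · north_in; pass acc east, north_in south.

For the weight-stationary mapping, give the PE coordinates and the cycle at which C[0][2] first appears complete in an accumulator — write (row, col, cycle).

(row, col, cycle) = (1, 2, 3)

WS: C[0][2] accumulates in PE[1][2]:
  after 0 — PE[1][2] acc=0, pass-E 0, pass-S 0
  after 1 — PE[1][2] acc=0, pass-E 0, pass-S 0
  after 2 — PE[1][2] acc=0, pass-E 0, pass-S 0
  after 3 — PE[1][2] acc=29, pass-E 9, pass-S 29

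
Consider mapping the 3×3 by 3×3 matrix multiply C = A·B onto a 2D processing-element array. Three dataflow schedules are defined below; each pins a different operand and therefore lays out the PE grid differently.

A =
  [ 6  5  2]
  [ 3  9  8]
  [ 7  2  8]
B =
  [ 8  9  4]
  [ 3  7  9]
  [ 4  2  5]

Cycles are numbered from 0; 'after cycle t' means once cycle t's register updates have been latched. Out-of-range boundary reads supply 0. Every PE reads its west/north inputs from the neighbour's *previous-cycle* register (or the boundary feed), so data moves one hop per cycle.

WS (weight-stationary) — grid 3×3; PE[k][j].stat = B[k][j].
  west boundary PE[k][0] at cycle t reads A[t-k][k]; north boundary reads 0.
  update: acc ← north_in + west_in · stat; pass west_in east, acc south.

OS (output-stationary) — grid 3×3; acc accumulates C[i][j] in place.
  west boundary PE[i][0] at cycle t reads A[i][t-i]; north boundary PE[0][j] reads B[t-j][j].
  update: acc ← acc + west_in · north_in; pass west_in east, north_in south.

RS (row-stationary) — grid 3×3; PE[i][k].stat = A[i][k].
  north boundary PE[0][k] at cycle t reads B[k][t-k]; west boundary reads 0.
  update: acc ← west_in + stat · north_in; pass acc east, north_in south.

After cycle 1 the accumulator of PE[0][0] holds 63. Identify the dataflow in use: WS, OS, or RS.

dataflow = OS

Under WS (3×3), PE[0][0]:
  c0 r0c0: 48 / 6 / 48
  c1 r0c0: 24 / 3 / 24
Under OS (3×3), PE[0][0]:
  c0 r0c0: 48 / 6 / 8
  c1 r0c0: 63 / 5 / 3
Under RS (3×3), PE[0][0]:
  c0 r0c0: 48 / 48 / 8
  c1 r0c0: 54 / 54 / 9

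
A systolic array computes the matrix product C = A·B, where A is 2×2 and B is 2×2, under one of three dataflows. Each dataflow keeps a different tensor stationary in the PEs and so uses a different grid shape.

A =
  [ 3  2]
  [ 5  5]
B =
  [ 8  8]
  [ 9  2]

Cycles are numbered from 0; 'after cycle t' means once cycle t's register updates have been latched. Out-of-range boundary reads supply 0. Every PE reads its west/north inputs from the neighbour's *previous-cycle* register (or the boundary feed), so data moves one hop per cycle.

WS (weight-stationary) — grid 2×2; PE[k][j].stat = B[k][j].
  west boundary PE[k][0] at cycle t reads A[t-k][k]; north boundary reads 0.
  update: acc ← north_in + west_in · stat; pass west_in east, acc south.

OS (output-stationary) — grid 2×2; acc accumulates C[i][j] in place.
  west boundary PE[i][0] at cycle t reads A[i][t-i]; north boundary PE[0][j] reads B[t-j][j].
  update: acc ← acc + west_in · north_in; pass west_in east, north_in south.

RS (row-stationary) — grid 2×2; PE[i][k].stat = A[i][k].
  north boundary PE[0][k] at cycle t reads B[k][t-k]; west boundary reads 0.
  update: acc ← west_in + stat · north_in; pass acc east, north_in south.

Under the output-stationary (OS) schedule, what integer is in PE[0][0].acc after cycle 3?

PE[0][0].acc = 42

Tracing OS — 2×2 array, target PE[0][0]:
  c0 r0c0: 24 / 3 / 8
  c1 r0c0: 42 / 2 / 9
  c2 r0c0: 42 / 0 / 0
  c3 r0c0: 42 / 0 / 0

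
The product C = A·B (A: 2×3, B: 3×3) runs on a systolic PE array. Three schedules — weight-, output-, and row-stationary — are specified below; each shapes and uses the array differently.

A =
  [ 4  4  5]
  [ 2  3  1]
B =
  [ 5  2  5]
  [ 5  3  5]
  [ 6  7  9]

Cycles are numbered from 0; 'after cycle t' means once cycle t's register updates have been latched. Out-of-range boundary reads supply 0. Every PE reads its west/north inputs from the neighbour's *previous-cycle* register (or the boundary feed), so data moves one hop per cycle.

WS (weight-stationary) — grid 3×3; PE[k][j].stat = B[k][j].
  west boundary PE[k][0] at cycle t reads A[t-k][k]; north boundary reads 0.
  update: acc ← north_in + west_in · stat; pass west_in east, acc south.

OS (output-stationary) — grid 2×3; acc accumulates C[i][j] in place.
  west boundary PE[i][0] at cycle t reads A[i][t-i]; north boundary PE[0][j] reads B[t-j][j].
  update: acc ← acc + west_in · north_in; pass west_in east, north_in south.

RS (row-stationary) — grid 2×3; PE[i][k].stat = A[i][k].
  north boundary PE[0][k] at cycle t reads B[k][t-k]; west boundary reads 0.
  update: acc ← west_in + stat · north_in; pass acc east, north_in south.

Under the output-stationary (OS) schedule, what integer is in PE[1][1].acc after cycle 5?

PE[1][1].acc = 20

OS 2×3: PE[1][1] cycle-by-cycle (with neighbour feeds):
  after 0 — PE[0][1] acc=0, pass-E 0, pass-S 0
  after 0 — PE[1][0] acc=0, pass-E 0, pass-S 0
  after 0 — PE[1][1] acc=0, pass-E 0, pass-S 0
  after 1 — PE[0][1] acc=8, pass-E 4, pass-S 2
  after 1 — PE[1][0] acc=10, pass-E 2, pass-S 5
  after 1 — PE[1][1] acc=0, pass-E 0, pass-S 0
  after 2 — PE[0][1] acc=20, pass-E 4, pass-S 3
  after 2 — PE[1][0] acc=25, pass-E 3, pass-S 5
  after 2 — PE[1][1] acc=4, pass-E 2, pass-S 2
  after 3 — PE[0][1] acc=55, pass-E 5, pass-S 7
  after 3 — PE[1][0] acc=31, pass-E 1, pass-S 6
  after 3 — PE[1][1] acc=13, pass-E 3, pass-S 3
  after 4 — PE[0][1] acc=55, pass-E 0, pass-S 0
  after 4 — PE[1][0] acc=31, pass-E 0, pass-S 0
  after 4 — PE[1][1] acc=20, pass-E 1, pass-S 7
  after 5 — PE[0][1] acc=55, pass-E 0, pass-S 0
  after 5 — PE[1][0] acc=31, pass-E 0, pass-S 0
  after 5 — PE[1][1] acc=20, pass-E 0, pass-S 0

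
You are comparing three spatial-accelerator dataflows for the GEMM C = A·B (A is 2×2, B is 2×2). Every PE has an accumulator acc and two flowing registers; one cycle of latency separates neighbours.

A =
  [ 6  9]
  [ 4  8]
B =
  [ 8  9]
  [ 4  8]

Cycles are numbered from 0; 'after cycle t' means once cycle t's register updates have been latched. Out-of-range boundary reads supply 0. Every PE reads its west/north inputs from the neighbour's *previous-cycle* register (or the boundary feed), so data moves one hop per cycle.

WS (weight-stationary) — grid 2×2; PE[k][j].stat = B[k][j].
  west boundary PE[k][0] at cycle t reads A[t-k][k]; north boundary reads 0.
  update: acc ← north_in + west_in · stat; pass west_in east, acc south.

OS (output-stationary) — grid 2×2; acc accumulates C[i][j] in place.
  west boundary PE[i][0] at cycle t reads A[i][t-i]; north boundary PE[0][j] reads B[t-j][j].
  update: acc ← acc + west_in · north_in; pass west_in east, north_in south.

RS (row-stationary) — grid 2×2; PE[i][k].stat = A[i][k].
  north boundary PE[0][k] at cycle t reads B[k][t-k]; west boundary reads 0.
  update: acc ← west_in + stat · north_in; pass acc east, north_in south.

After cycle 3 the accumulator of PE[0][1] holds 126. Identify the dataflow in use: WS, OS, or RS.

WS [2×2] PE[0][1] across cycles:
  t=0 PE[0][1]: acc=0 h=0 v=0
  t=1 PE[0][1]: acc=54 h=6 v=54
  t=2 PE[0][1]: acc=36 h=4 v=36
  t=3 PE[0][1]: acc=0 h=0 v=0
OS [2×2] PE[0][1] across cycles:
  t=0 PE[0][1]: acc=0 h=0 v=0
  t=1 PE[0][1]: acc=54 h=6 v=9
  t=2 PE[0][1]: acc=126 h=9 v=8
  t=3 PE[0][1]: acc=126 h=0 v=0
RS [2×2] PE[0][1] across cycles:
  t=0 PE[0][1]: acc=0 h=0 v=0
  t=1 PE[0][1]: acc=84 h=84 v=4
  t=2 PE[0][1]: acc=126 h=126 v=8
  t=3 PE[0][1]: acc=0 h=0 v=0

dataflow = OS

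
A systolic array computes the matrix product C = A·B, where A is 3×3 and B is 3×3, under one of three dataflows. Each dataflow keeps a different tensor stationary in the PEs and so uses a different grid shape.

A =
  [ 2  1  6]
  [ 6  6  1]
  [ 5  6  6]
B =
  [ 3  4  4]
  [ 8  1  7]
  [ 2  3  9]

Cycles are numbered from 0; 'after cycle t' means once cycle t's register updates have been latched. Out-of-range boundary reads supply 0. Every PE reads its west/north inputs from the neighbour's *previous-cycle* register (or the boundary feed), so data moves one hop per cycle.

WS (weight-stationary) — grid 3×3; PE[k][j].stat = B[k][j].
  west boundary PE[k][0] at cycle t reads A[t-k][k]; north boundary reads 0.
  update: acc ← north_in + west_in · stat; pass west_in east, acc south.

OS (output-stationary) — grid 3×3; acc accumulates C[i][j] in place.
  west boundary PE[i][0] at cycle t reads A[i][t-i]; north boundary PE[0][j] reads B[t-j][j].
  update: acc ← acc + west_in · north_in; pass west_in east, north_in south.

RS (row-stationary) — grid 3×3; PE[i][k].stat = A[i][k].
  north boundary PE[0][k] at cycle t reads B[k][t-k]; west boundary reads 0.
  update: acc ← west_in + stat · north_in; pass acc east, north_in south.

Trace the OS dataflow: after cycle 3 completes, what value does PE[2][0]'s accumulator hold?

OS 3×3: PE[2][0] cycle-by-cycle (with neighbour feeds):
  step 0 · PE1,0: acc=0; fwd→0 fwd↓0
  step 0 · PE2,0: acc=0; fwd→0 fwd↓0
  step 1 · PE1,0: acc=18; fwd→6 fwd↓3
  step 1 · PE2,0: acc=0; fwd→0 fwd↓0
  step 2 · PE1,0: acc=66; fwd→6 fwd↓8
  step 2 · PE2,0: acc=15; fwd→5 fwd↓3
  step 3 · PE1,0: acc=68; fwd→1 fwd↓2
  step 3 · PE2,0: acc=63; fwd→6 fwd↓8

PE[2][0].acc = 63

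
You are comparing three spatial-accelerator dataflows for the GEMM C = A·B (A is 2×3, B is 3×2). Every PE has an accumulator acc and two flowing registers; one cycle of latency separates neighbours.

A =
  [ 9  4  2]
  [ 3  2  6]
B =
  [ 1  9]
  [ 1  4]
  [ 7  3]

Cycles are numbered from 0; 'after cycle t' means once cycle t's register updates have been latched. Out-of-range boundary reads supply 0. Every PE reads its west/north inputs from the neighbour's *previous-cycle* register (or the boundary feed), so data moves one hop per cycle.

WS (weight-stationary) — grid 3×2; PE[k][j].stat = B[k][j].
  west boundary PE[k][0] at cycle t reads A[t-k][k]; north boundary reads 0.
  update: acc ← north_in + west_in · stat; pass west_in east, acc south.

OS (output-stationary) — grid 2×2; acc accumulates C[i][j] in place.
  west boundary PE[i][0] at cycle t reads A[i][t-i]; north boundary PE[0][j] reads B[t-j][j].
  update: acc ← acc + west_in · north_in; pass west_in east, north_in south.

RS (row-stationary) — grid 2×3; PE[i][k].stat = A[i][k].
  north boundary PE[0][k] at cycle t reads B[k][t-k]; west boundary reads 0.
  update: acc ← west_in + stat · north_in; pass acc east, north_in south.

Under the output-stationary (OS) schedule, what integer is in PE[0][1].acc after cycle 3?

PE[0][1].acc = 103

Tracing OS — 2×2 array, target PE[0][1]:
  0: (0,0).acc=9  regs=<9,1>
  0: (0,1).acc=0  regs=<0,0>
  1: (0,0).acc=13  regs=<4,1>
  1: (0,1).acc=81  regs=<9,9>
  2: (0,0).acc=27  regs=<2,7>
  2: (0,1).acc=97  regs=<4,4>
  3: (0,0).acc=27  regs=<0,0>
  3: (0,1).acc=103  regs=<2,3>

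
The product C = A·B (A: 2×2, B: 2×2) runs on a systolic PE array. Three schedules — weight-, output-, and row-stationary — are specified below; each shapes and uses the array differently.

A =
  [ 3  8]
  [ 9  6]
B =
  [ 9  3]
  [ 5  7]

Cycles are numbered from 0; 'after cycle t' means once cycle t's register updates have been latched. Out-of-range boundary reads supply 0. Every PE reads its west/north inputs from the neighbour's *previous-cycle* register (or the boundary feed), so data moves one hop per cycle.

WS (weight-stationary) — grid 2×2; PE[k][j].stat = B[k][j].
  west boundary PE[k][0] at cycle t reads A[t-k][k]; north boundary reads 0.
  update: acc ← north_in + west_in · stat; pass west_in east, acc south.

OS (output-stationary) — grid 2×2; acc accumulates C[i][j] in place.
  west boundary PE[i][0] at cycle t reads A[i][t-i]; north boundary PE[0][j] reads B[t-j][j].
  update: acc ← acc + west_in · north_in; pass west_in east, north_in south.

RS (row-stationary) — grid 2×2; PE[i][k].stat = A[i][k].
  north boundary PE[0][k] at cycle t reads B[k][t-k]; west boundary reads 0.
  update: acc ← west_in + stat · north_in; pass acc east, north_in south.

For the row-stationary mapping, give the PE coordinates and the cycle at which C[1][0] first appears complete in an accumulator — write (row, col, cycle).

(row, col, cycle) = (1, 1, 2)

RS — PE[1][1] is where C[1][0] collects:
  [0] (1,1) acc=0 (h:0 v:0)
  [1] (1,1) acc=0 (h:0 v:0)
  [2] (1,1) acc=111 (h:111 v:5)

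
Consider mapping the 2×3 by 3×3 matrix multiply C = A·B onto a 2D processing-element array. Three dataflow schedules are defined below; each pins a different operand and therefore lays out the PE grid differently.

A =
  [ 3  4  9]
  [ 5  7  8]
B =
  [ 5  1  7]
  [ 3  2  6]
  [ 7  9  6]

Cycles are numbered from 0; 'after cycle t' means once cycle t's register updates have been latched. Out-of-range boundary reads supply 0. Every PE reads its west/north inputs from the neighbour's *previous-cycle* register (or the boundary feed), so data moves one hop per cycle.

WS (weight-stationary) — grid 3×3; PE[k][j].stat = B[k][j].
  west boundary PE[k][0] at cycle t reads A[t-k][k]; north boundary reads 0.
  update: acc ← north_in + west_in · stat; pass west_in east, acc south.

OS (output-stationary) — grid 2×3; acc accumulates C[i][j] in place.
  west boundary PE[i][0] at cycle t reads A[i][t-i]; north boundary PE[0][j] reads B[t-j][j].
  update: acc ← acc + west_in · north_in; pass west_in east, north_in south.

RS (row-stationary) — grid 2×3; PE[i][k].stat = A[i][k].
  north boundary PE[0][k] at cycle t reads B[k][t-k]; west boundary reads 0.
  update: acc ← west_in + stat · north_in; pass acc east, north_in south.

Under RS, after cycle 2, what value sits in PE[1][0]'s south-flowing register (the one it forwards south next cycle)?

RS (2×3). Following PE[1][0] plus its west/north inputs:
  cycle 0: PE[0][0] → acc 15, east 15, south 5
  cycle 0: PE[1][0] → acc 0, east 0, south 0
  cycle 1: PE[0][0] → acc 3, east 3, south 1
  cycle 1: PE[1][0] → acc 25, east 25, south 5
  cycle 2: PE[0][0] → acc 21, east 21, south 7
  cycle 2: PE[1][0] → acc 5, east 5, south 1

register = 1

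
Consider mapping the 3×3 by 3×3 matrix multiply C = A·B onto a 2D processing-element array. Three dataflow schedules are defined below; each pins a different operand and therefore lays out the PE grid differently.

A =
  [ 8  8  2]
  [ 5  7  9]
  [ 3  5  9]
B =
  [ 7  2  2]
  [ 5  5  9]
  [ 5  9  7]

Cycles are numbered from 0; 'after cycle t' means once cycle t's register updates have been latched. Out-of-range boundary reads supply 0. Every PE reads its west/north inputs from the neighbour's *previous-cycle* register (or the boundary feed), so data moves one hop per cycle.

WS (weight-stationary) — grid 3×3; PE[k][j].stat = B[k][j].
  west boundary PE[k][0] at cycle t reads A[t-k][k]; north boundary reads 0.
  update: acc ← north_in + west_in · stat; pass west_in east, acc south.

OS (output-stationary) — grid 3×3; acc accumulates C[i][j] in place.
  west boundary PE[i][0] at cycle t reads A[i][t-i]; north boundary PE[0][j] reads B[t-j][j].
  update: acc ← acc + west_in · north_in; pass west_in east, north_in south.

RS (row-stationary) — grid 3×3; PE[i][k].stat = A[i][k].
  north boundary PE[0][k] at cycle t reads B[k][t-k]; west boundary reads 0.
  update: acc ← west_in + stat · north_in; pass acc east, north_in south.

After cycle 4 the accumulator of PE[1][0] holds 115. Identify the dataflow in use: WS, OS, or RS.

dataflow = OS

Under WS (3×3), PE[1][0]:
  cycle 0: PE[1][0] → acc 0, east 0, south 0
  cycle 1: PE[1][0] → acc 96, east 8, south 96
  cycle 2: PE[1][0] → acc 70, east 7, south 70
  cycle 3: PE[1][0] → acc 46, east 5, south 46
  cycle 4: PE[1][0] → acc 0, east 0, south 0
Under OS (3×3), PE[1][0]:
  cycle 0: PE[1][0] → acc 0, east 0, south 0
  cycle 1: PE[1][0] → acc 35, east 5, south 7
  cycle 2: PE[1][0] → acc 70, east 7, south 5
  cycle 3: PE[1][0] → acc 115, east 9, south 5
  cycle 4: PE[1][0] → acc 115, east 0, south 0
Under RS (3×3), PE[1][0]:
  cycle 0: PE[1][0] → acc 0, east 0, south 0
  cycle 1: PE[1][0] → acc 35, east 35, south 7
  cycle 2: PE[1][0] → acc 10, east 10, south 2
  cycle 3: PE[1][0] → acc 10, east 10, south 2
  cycle 4: PE[1][0] → acc 0, east 0, south 0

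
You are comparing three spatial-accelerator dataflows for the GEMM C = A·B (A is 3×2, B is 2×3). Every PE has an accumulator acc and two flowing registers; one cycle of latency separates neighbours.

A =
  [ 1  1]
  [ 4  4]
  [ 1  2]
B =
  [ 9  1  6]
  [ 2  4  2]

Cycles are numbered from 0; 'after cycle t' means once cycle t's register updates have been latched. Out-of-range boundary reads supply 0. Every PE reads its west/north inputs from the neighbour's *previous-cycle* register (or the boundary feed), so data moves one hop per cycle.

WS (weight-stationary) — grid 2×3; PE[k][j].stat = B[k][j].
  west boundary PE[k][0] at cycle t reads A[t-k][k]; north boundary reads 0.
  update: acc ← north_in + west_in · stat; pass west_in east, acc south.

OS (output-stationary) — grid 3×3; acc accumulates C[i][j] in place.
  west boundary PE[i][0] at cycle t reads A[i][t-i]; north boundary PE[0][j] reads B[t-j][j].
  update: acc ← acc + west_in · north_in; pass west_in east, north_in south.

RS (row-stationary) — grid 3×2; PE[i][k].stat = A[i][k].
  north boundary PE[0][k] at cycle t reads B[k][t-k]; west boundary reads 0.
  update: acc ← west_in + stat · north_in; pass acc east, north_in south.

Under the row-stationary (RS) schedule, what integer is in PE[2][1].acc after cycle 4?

PE[2][1].acc = 9

RS (3×2). Following PE[2][1] plus its west/north inputs:
  @0  [1,1]  acc 0  |  →0  ↓0
  @0  [2,0]  acc 0  |  →0  ↓0
  @0  [2,1]  acc 0  |  →0  ↓0
  @1  [1,1]  acc 0  |  →0  ↓0
  @1  [2,0]  acc 0  |  →0  ↓0
  @1  [2,1]  acc 0  |  →0  ↓0
  @2  [1,1]  acc 44  |  →44  ↓2
  @2  [2,0]  acc 9  |  →9  ↓9
  @2  [2,1]  acc 0  |  →0  ↓0
  @3  [1,1]  acc 20  |  →20  ↓4
  @3  [2,0]  acc 1  |  →1  ↓1
  @3  [2,1]  acc 13  |  →13  ↓2
  @4  [1,1]  acc 32  |  →32  ↓2
  @4  [2,0]  acc 6  |  →6  ↓6
  @4  [2,1]  acc 9  |  →9  ↓4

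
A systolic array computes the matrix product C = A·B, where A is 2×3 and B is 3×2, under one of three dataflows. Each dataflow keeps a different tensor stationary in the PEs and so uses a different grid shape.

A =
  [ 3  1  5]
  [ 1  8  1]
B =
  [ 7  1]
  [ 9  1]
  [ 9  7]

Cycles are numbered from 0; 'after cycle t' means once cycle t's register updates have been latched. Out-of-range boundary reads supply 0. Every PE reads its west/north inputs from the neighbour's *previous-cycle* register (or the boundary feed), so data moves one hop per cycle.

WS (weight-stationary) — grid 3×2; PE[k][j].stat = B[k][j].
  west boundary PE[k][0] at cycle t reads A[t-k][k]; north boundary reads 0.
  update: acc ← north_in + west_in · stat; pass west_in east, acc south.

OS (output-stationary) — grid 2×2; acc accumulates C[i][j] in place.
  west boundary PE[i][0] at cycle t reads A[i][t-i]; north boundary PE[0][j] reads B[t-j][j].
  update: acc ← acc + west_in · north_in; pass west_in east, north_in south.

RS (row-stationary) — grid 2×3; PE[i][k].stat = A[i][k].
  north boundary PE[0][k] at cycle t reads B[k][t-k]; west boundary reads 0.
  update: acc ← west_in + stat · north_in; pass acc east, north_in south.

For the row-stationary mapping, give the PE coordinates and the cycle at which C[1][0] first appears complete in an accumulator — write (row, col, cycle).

RS — PE[1][2] is where C[1][0] collects:
  cycle 0: PE[1][2] → acc 0, east 0, south 0
  cycle 1: PE[1][2] → acc 0, east 0, south 0
  cycle 2: PE[1][2] → acc 0, east 0, south 0
  cycle 3: PE[1][2] → acc 88, east 88, south 9

(row, col, cycle) = (1, 2, 3)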